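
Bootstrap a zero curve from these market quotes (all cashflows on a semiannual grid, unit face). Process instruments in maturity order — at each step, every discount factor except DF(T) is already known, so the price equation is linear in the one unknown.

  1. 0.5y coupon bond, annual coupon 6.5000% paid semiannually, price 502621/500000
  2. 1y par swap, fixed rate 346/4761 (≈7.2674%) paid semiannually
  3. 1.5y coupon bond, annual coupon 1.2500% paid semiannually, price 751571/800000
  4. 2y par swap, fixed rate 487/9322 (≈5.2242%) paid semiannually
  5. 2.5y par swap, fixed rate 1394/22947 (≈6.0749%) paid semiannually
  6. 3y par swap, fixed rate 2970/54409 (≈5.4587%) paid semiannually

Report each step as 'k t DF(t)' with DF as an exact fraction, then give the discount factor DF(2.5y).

1 1/2 1217/1250
2 1 2327/2500
3 3/2 4609/5000
4 2 4513/5000
5 5/2 4303/5000
6 3 1703/2000
DF(2.5y) = 4303/5000 ≈ 0.860600

step 1 [0.5y] bond c/2=13/400: DF=(502621/500000 − 13/400·(0))/(1+13/400) = 1217/1250 ≈ 0.973600
step 2 [1y] swap r/2=173/4761: DF=(1 − 173/4761·(0.973600))/(1+173/4761) = 2327/2500 ≈ 0.930800
step 3 [1.5y] bond c/2=1/160: DF=(751571/800000 − 1/160·(0.973600+0.930800))/(1+1/160) = 4609/5000 ≈ 0.921800
step 4 [2y] swap r/2=487/18644: DF=(1 − 487/18644·(0.973600+0.930800+0.921800))/(1+487/18644) = 4513/5000 ≈ 0.902600
step 5 [2.5y] swap r/2=697/22947: DF=(1 − 697/22947·(0.973600+0.930800+0.921800+0.902600))/(1+697/22947) = 4303/5000 ≈ 0.860600
step 6 [3y] swap r/2=1485/54409: DF=(1 − 1485/54409·(0.973600+0.930800+0.921800+0.902600+0.860600))/(1+1485/54409) = 1703/2000 ≈ 0.851500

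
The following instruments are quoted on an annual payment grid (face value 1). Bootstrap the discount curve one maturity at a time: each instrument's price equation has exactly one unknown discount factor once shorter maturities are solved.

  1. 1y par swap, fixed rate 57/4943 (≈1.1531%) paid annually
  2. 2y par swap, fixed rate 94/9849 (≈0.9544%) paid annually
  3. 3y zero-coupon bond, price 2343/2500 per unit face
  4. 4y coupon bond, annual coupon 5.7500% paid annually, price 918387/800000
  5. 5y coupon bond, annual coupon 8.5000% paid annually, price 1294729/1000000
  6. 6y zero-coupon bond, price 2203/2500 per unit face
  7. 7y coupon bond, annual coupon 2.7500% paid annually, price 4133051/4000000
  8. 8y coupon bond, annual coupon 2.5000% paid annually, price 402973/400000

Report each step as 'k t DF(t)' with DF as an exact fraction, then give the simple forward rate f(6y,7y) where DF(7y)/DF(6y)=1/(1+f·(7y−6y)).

step 1 [1y] swap r/1=57/4943: DF=(1 − 57/4943·(0))/(1+57/4943) = 4943/5000 ≈ 0.988600
step 2 [2y] swap r/1=94/9849: DF=(1 − 94/9849·(0.988600))/(1+94/9849) = 2453/2500 ≈ 0.981200
step 3 [3y] zero: DF = P = 2343/2500 ≈ 0.937200
step 4 [4y] bond c/1=23/400: DF=(918387/800000 − 23/400·(0.988600+0.981200+0.937200))/(1+23/400) = 371/400 ≈ 0.927500
step 5 [5y] bond c/1=17/200: DF=(1294729/1000000 − 17/200·(0.988600+0.981200+0.937200+0.927500))/(1+17/200) = 8929/10000 ≈ 0.892900
step 6 [6y] zero: DF = P = 2203/2500 ≈ 0.881200
step 7 [7y] bond c/1=11/400: DF=(4133051/4000000 − 11/400·(0.988600+0.981200+0.937200+0.927500+0.892900+0.881200))/(1+11/400) = 1711/2000 ≈ 0.855500
step 8 [8y] bond c/1=1/40: DF=(402973/400000 − 1/40·(0.988600+0.981200+0.937200+0.927500+0.892900+0.881200+0.855500))/(1+1/40) = 2063/2500 ≈ 0.825200

1 1 4943/5000
2 2 2453/2500
3 3 2343/2500
4 4 371/400
5 5 8929/10000
6 6 2203/2500
7 7 1711/2000
8 8 2063/2500
f(6y,7y) = ((2203/2500)/(1711/2000) − 1)/(1) = 257/8555 ≈ 3.0041%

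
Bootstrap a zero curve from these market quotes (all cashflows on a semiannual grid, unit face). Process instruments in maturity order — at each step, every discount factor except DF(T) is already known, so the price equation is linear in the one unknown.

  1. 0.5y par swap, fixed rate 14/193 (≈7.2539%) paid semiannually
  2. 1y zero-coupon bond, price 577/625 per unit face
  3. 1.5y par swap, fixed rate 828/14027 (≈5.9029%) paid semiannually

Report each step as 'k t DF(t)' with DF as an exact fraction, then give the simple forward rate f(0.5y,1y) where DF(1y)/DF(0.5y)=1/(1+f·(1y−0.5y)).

1 1/2 193/200
2 1 577/625
3 3/2 2293/2500
f(0.5y,1y) = ((193/200)/(577/625) − 1)/(1/2) = 209/2308 ≈ 9.0555%

step 1 [0.5y] swap r/2=7/193: DF=(1 − 7/193·(0))/(1+7/193) = 193/200 ≈ 0.965000
step 2 [1y] zero: DF = P = 577/625 ≈ 0.923200
step 3 [1.5y] swap r/2=414/14027: DF=(1 − 414/14027·(0.965000+0.923200))/(1+414/14027) = 2293/2500 ≈ 0.917200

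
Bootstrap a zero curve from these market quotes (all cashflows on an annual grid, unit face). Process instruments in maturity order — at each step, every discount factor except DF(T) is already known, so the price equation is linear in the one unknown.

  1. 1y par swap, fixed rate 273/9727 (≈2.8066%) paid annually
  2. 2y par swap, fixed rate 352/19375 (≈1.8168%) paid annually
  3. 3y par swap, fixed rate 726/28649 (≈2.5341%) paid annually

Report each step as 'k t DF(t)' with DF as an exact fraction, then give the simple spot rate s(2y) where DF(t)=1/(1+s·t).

step 1 [1y] swap r/1=273/9727: DF=(1 − 273/9727·(0))/(1+273/9727) = 9727/10000 ≈ 0.972700
step 2 [2y] swap r/1=352/19375: DF=(1 − 352/19375·(0.972700))/(1+352/19375) = 603/625 ≈ 0.964800
step 3 [3y] swap r/1=726/28649: DF=(1 − 726/28649·(0.972700+0.964800))/(1+726/28649) = 4637/5000 ≈ 0.927400

1 1 9727/10000
2 2 603/625
3 3 4637/5000
s(2y) = (1/(603/625) − 1)/(2) = 11/603 ≈ 1.8242%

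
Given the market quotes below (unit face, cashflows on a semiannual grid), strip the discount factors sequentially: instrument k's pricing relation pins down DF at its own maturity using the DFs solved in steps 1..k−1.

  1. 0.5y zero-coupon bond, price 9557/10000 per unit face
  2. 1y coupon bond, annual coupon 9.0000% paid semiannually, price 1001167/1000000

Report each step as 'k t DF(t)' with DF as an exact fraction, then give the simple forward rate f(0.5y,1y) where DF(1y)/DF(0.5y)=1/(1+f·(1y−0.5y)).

1 1/2 9557/10000
2 1 9169/10000
f(0.5y,1y) = ((9557/10000)/(9169/10000) − 1)/(1/2) = 776/9169 ≈ 8.4633%

step 1 [0.5y] zero: DF = P = 9557/10000 ≈ 0.955700
step 2 [1y] bond c/2=9/200: DF=(1001167/1000000 − 9/200·(0.955700))/(1+9/200) = 9169/10000 ≈ 0.916900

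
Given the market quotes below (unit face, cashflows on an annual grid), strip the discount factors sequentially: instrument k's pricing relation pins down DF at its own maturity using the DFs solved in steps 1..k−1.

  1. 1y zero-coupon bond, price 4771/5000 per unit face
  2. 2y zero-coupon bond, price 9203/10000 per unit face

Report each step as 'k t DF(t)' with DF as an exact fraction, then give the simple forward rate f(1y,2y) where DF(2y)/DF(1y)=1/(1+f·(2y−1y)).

step 1 [1y] zero: DF = P = 4771/5000 ≈ 0.954200
step 2 [2y] zero: DF = P = 9203/10000 ≈ 0.920300

1 1 4771/5000
2 2 9203/10000
f(1y,2y) = ((4771/5000)/(9203/10000) − 1)/(1) = 339/9203 ≈ 3.6836%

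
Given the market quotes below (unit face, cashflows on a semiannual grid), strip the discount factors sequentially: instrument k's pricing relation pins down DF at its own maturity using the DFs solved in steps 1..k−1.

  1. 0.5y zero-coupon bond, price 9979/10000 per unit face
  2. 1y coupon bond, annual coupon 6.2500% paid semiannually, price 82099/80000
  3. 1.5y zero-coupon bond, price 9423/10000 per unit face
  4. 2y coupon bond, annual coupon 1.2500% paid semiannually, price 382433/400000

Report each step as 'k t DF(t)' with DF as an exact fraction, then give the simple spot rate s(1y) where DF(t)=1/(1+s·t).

step 1 [0.5y] zero: DF = P = 9979/10000 ≈ 0.997900
step 2 [1y] bond c/2=1/32: DF=(82099/80000 − 1/32·(0.997900))/(1+1/32) = 9649/10000 ≈ 0.964900
step 3 [1.5y] zero: DF = P = 9423/10000 ≈ 0.942300
step 4 [2y] bond c/2=1/160: DF=(382433/400000 − 1/160·(0.997900+0.964900+0.942300))/(1+1/160) = 9321/10000 ≈ 0.932100

1 1/2 9979/10000
2 1 9649/10000
3 3/2 9423/10000
4 2 9321/10000
s(1y) = (1/(9649/10000) − 1)/(1) = 351/9649 ≈ 3.6377%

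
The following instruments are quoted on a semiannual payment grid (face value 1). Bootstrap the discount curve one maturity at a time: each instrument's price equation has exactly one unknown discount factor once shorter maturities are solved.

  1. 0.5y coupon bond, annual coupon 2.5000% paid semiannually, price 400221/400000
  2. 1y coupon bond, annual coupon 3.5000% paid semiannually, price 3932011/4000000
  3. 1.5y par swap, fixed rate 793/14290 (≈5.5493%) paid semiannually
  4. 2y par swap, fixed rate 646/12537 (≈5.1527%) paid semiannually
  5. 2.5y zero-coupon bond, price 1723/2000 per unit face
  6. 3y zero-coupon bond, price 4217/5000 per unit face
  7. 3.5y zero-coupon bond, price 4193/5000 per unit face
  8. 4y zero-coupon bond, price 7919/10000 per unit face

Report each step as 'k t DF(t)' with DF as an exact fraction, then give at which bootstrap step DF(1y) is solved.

step 1 [0.5y] bond c/2=1/80: DF=(400221/400000 − 1/80·(0))/(1+1/80) = 4941/5000 ≈ 0.988200
step 2 [1y] bond c/2=7/400: DF=(3932011/4000000 − 7/400·(0.988200))/(1+7/400) = 9491/10000 ≈ 0.949100
step 3 [1.5y] swap r/2=793/28580: DF=(1 − 793/28580·(0.988200+0.949100))/(1+793/28580) = 9207/10000 ≈ 0.920700
step 4 [2y] swap r/2=323/12537: DF=(1 − 323/12537·(0.988200+0.949100+0.920700))/(1+323/12537) = 9031/10000 ≈ 0.903100
step 5 [2.5y] zero: DF = P = 1723/2000 ≈ 0.861500
step 6 [3y] zero: DF = P = 4217/5000 ≈ 0.843400
step 7 [3.5y] zero: DF = P = 4193/5000 ≈ 0.838600
step 8 [4y] zero: DF = P = 7919/10000 ≈ 0.791900

1 1/2 4941/5000
2 1 9491/10000
3 3/2 9207/10000
4 2 9031/10000
5 5/2 1723/2000
6 3 4217/5000
7 7/2 4193/5000
8 4 7919/10000
DF(1y) is solved at step 2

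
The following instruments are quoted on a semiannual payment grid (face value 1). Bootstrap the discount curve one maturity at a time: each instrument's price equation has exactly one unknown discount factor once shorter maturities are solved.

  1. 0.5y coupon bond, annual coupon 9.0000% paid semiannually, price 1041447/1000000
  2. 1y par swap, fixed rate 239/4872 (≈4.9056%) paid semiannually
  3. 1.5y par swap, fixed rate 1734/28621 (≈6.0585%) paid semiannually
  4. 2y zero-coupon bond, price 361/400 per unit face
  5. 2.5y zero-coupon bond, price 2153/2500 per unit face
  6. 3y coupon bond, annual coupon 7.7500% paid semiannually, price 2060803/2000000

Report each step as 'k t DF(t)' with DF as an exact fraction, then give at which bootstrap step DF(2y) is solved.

1 1/2 4983/5000
2 1 4761/5000
3 3/2 9133/10000
4 2 361/400
5 5/2 2153/2500
6 3 4097/5000
DF(2y) is solved at step 4

step 1 [0.5y] bond c/2=9/200: DF=(1041447/1000000 − 9/200·(0))/(1+9/200) = 4983/5000 ≈ 0.996600
step 2 [1y] swap r/2=239/9744: DF=(1 − 239/9744·(0.996600))/(1+239/9744) = 4761/5000 ≈ 0.952200
step 3 [1.5y] swap r/2=867/28621: DF=(1 − 867/28621·(0.996600+0.952200))/(1+867/28621) = 9133/10000 ≈ 0.913300
step 4 [2y] zero: DF = P = 361/400 ≈ 0.902500
step 5 [2.5y] zero: DF = P = 2153/2500 ≈ 0.861200
step 6 [3y] bond c/2=31/800: DF=(2060803/2000000 − 31/800·(0.996600+0.952200+0.913300+0.902500+0.861200))/(1+31/800) = 4097/5000 ≈ 0.819400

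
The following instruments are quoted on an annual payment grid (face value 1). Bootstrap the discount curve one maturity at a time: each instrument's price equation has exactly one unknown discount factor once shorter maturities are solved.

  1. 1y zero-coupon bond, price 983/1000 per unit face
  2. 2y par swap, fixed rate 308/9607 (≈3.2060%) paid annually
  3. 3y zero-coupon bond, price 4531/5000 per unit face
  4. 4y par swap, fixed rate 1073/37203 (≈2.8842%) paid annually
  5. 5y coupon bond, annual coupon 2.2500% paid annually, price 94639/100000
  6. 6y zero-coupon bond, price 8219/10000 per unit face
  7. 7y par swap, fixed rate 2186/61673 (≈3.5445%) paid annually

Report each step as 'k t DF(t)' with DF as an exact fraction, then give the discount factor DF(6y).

step 1 [1y] zero: DF = P = 983/1000 ≈ 0.983000
step 2 [2y] swap r/1=308/9607: DF=(1 − 308/9607·(0.983000))/(1+308/9607) = 1173/1250 ≈ 0.938400
step 3 [3y] zero: DF = P = 4531/5000 ≈ 0.906200
step 4 [4y] swap r/1=1073/37203: DF=(1 − 1073/37203·(0.983000+0.938400+0.906200))/(1+1073/37203) = 8927/10000 ≈ 0.892700
step 5 [5y] bond c/1=9/400: DF=(94639/100000 − 9/400·(0.983000+0.938400+0.906200+0.892700))/(1+9/400) = 8437/10000 ≈ 0.843700
step 6 [6y] zero: DF = P = 8219/10000 ≈ 0.821900
step 7 [7y] swap r/1=2186/61673: DF=(1 − 2186/61673·(0.983000+0.938400+0.906200+0.892700+0.843700+0.821900))/(1+2186/61673) = 3907/5000 ≈ 0.781400

1 1 983/1000
2 2 1173/1250
3 3 4531/5000
4 4 8927/10000
5 5 8437/10000
6 6 8219/10000
7 7 3907/5000
DF(6y) = 8219/10000 ≈ 0.821900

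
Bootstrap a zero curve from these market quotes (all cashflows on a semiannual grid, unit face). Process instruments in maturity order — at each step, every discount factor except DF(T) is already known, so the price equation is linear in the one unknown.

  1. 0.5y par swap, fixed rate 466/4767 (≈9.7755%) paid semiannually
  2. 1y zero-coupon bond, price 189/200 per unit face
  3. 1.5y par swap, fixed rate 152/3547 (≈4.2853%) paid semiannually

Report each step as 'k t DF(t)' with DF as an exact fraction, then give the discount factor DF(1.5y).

step 1 [0.5y] swap r/2=233/4767: DF=(1 − 233/4767·(0))/(1+233/4767) = 4767/5000 ≈ 0.953400
step 2 [1y] zero: DF = P = 189/200 ≈ 0.945000
step 3 [1.5y] swap r/2=76/3547: DF=(1 − 76/3547·(0.953400+0.945000))/(1+76/3547) = 587/625 ≈ 0.939200

1 1/2 4767/5000
2 1 189/200
3 3/2 587/625
DF(1.5y) = 587/625 ≈ 0.939200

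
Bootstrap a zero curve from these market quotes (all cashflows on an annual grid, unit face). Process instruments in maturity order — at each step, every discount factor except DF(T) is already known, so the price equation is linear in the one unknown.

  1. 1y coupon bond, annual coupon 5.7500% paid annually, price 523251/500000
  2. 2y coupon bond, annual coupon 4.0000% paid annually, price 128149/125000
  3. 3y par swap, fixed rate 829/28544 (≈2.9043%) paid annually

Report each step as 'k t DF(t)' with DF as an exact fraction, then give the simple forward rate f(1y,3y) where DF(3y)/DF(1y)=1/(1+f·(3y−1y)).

step 1 [1y] bond c/1=23/400: DF=(523251/500000 − 23/400·(0))/(1+23/400) = 1237/1250 ≈ 0.989600
step 2 [2y] bond c/1=1/25: DF=(128149/125000 − 1/25·(0.989600))/(1+1/25) = 9477/10000 ≈ 0.947700
step 3 [3y] swap r/1=829/28544: DF=(1 − 829/28544·(0.989600+0.947700))/(1+829/28544) = 9171/10000 ≈ 0.917100

1 1 1237/1250
2 2 9477/10000
3 3 9171/10000
f(1y,3y) = ((1237/1250)/(9171/10000) − 1)/(2) = 725/18342 ≈ 3.9527%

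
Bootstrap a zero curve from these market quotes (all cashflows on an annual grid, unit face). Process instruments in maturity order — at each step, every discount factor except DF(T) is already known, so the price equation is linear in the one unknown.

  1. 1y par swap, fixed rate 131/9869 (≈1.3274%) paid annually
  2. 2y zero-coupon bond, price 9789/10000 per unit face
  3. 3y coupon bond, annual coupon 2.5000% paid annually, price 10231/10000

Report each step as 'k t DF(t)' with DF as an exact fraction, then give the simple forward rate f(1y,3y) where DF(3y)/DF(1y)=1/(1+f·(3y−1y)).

step 1 [1y] swap r/1=131/9869: DF=(1 − 131/9869·(0))/(1+131/9869) = 9869/10000 ≈ 0.986900
step 2 [2y] zero: DF = P = 9789/10000 ≈ 0.978900
step 3 [3y] bond c/1=1/40: DF=(10231/10000 − 1/40·(0.986900+0.978900))/(1+1/40) = 4751/5000 ≈ 0.950200

1 1 9869/10000
2 2 9789/10000
3 3 4751/5000
f(1y,3y) = ((9869/10000)/(4751/5000) − 1)/(2) = 367/19004 ≈ 1.9312%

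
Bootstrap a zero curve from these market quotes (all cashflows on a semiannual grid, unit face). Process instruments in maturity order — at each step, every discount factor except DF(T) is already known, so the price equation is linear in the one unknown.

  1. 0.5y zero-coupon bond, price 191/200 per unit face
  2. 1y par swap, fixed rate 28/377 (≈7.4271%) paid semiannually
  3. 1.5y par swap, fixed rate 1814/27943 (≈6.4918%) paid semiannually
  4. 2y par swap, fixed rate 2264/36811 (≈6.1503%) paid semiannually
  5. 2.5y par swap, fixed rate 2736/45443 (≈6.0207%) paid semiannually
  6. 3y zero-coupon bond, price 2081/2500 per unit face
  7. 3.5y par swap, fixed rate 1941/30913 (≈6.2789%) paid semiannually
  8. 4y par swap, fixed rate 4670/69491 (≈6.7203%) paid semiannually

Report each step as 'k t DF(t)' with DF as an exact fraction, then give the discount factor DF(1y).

1 1/2 191/200
2 1 93/100
3 3/2 9093/10000
4 2 2217/2500
5 5/2 1079/1250
6 3 2081/2500
7 7/2 8059/10000
8 4 1533/2000
DF(1y) = 93/100 ≈ 0.930000

step 1 [0.5y] zero: DF = P = 191/200 ≈ 0.955000
step 2 [1y] swap r/2=14/377: DF=(1 − 14/377·(0.955000))/(1+14/377) = 93/100 ≈ 0.930000
step 3 [1.5y] swap r/2=907/27943: DF=(1 − 907/27943·(0.955000+0.930000))/(1+907/27943) = 9093/10000 ≈ 0.909300
step 4 [2y] swap r/2=1132/36811: DF=(1 − 1132/36811·(0.955000+0.930000+0.909300))/(1+1132/36811) = 2217/2500 ≈ 0.886800
step 5 [2.5y] swap r/2=1368/45443: DF=(1 − 1368/45443·(0.955000+0.930000+0.909300+0.886800))/(1+1368/45443) = 1079/1250 ≈ 0.863200
step 6 [3y] zero: DF = P = 2081/2500 ≈ 0.832400
step 7 [3.5y] swap r/2=1941/61826: DF=(1 − 1941/61826·(0.955000+0.930000+0.909300+0.886800+0.863200+0.832400))/(1+1941/61826) = 8059/10000 ≈ 0.805900
step 8 [4y] swap r/2=2335/69491: DF=(1 − 2335/69491·(0.955000+0.930000+0.909300+0.886800+0.863200+0.832400+0.805900))/(1+2335/69491) = 1533/2000 ≈ 0.766500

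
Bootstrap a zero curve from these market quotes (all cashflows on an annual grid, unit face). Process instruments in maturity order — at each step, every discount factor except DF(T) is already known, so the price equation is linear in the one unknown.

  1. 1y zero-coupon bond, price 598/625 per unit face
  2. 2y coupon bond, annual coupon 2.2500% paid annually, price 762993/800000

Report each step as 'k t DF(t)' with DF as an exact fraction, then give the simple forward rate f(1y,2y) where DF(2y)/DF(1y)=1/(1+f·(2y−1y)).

1 1 598/625
2 2 9117/10000
f(1y,2y) = ((598/625)/(9117/10000) − 1)/(1) = 451/9117 ≈ 4.9468%

step 1 [1y] zero: DF = P = 598/625 ≈ 0.956800
step 2 [2y] bond c/1=9/400: DF=(762993/800000 − 9/400·(0.956800))/(1+9/400) = 9117/10000 ≈ 0.911700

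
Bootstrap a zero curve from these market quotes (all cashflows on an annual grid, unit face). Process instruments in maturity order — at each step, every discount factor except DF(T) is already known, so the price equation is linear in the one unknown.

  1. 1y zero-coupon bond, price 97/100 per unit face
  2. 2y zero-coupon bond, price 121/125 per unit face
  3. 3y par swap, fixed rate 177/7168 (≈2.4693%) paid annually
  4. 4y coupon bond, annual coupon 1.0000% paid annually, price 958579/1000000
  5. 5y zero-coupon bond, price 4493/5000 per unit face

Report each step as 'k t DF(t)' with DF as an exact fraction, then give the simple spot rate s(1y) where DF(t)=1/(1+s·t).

step 1 [1y] zero: DF = P = 97/100 ≈ 0.970000
step 2 [2y] zero: DF = P = 121/125 ≈ 0.968000
step 3 [3y] swap r/1=177/7168: DF=(1 − 177/7168·(0.970000+0.968000))/(1+177/7168) = 2323/2500 ≈ 0.929200
step 4 [4y] bond c/1=1/100: DF=(958579/1000000 − 1/100·(0.970000+0.968000+0.929200))/(1+1/100) = 9207/10000 ≈ 0.920700
step 5 [5y] zero: DF = P = 4493/5000 ≈ 0.898600

1 1 97/100
2 2 121/125
3 3 2323/2500
4 4 9207/10000
5 5 4493/5000
s(1y) = (1/(97/100) − 1)/(1) = 3/97 ≈ 3.0928%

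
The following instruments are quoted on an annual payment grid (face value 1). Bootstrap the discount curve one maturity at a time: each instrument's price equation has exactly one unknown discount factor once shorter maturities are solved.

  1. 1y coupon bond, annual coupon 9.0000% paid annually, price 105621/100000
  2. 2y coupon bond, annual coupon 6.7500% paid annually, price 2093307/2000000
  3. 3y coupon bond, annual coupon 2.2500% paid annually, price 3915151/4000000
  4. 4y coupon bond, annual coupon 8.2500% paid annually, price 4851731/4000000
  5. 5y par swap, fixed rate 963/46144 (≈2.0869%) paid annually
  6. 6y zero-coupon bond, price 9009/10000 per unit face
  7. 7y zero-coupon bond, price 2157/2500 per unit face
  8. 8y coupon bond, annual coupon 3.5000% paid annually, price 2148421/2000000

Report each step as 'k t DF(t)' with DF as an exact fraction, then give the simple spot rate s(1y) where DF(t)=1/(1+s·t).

1 1 969/1000
2 2 1149/1250
3 3 9157/10000
4 4 2267/2500
5 5 9037/10000
6 6 9009/10000
7 7 2157/2500
8 8 4111/5000
s(1y) = (1/(969/1000) − 1)/(1) = 31/969 ≈ 3.1992%

step 1 [1y] bond c/1=9/100: DF=(105621/100000 − 9/100·(0))/(1+9/100) = 969/1000 ≈ 0.969000
step 2 [2y] bond c/1=27/400: DF=(2093307/2000000 − 27/400·(0.969000))/(1+27/400) = 1149/1250 ≈ 0.919200
step 3 [3y] bond c/1=9/400: DF=(3915151/4000000 − 9/400·(0.969000+0.919200))/(1+9/400) = 9157/10000 ≈ 0.915700
step 4 [4y] bond c/1=33/400: DF=(4851731/4000000 − 33/400·(0.969000+0.919200+0.915700))/(1+33/400) = 2267/2500 ≈ 0.906800
step 5 [5y] swap r/1=963/46144: DF=(1 − 963/46144·(0.969000+0.919200+0.915700+0.906800))/(1+963/46144) = 9037/10000 ≈ 0.903700
step 6 [6y] zero: DF = P = 9009/10000 ≈ 0.900900
step 7 [7y] zero: DF = P = 2157/2500 ≈ 0.862800
step 8 [8y] bond c/1=7/200: DF=(2148421/2000000 − 7/200·(0.969000+0.919200+0.915700+0.906800+0.903700+0.900900+0.862800))/(1+7/200) = 4111/5000 ≈ 0.822200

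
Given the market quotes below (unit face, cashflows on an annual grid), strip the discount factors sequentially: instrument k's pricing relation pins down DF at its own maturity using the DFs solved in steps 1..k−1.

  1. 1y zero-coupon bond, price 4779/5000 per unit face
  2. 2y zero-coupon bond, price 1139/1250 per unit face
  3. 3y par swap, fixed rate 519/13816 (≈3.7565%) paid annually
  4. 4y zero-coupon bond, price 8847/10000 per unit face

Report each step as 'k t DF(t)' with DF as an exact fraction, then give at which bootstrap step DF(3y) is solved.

1 1 4779/5000
2 2 1139/1250
3 3 4481/5000
4 4 8847/10000
DF(3y) is solved at step 3

step 1 [1y] zero: DF = P = 4779/5000 ≈ 0.955800
step 2 [2y] zero: DF = P = 1139/1250 ≈ 0.911200
step 3 [3y] swap r/1=519/13816: DF=(1 − 519/13816·(0.955800+0.911200))/(1+519/13816) = 4481/5000 ≈ 0.896200
step 4 [4y] zero: DF = P = 8847/10000 ≈ 0.884700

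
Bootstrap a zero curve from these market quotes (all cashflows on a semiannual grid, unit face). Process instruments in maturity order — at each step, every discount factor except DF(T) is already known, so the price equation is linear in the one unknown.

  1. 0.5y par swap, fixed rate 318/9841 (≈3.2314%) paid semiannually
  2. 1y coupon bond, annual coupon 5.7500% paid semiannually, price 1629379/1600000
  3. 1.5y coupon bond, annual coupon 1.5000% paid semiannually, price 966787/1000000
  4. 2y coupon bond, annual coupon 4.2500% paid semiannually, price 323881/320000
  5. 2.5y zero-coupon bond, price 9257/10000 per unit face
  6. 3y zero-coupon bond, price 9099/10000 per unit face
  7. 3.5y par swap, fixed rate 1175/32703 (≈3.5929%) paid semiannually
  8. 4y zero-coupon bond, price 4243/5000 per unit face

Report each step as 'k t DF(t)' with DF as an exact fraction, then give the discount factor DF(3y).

1 1/2 9841/10000
2 1 1203/1250
3 3/2 9451/10000
4 2 9309/10000
5 5/2 9257/10000
6 3 9099/10000
7 7/2 353/400
8 4 4243/5000
DF(3y) = 9099/10000 ≈ 0.909900

step 1 [0.5y] swap r/2=159/9841: DF=(1 − 159/9841·(0))/(1+159/9841) = 9841/10000 ≈ 0.984100
step 2 [1y] bond c/2=23/800: DF=(1629379/1600000 − 23/800·(0.984100))/(1+23/800) = 1203/1250 ≈ 0.962400
step 3 [1.5y] bond c/2=3/400: DF=(966787/1000000 − 3/400·(0.984100+0.962400))/(1+3/400) = 9451/10000 ≈ 0.945100
step 4 [2y] bond c/2=17/800: DF=(323881/320000 − 17/800·(0.984100+0.962400+0.945100))/(1+17/800) = 9309/10000 ≈ 0.930900
step 5 [2.5y] zero: DF = P = 9257/10000 ≈ 0.925700
step 6 [3y] zero: DF = P = 9099/10000 ≈ 0.909900
step 7 [3.5y] swap r/2=1175/65406: DF=(1 − 1175/65406·(0.984100+0.962400+0.945100+0.930900+0.925700+0.909900))/(1+1175/65406) = 353/400 ≈ 0.882500
step 8 [4y] zero: DF = P = 4243/5000 ≈ 0.848600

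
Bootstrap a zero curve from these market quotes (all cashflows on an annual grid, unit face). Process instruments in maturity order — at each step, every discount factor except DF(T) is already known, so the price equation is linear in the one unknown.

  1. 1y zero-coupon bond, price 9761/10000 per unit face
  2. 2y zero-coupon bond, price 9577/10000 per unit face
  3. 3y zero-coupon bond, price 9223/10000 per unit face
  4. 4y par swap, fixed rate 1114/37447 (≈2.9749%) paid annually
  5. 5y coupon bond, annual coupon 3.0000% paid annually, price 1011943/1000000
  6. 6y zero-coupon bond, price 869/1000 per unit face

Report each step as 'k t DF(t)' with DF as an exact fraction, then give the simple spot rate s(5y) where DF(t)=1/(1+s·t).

1 1 9761/10000
2 2 9577/10000
3 3 9223/10000
4 4 4443/5000
5 5 4367/5000
6 6 869/1000
s(5y) = (1/(4367/5000) − 1)/(5) = 633/21835 ≈ 2.8990%

step 1 [1y] zero: DF = P = 9761/10000 ≈ 0.976100
step 2 [2y] zero: DF = P = 9577/10000 ≈ 0.957700
step 3 [3y] zero: DF = P = 9223/10000 ≈ 0.922300
step 4 [4y] swap r/1=1114/37447: DF=(1 − 1114/37447·(0.976100+0.957700+0.922300))/(1+1114/37447) = 4443/5000 ≈ 0.888600
step 5 [5y] bond c/1=3/100: DF=(1011943/1000000 − 3/100·(0.976100+0.957700+0.922300+0.888600))/(1+3/100) = 4367/5000 ≈ 0.873400
step 6 [6y] zero: DF = P = 869/1000 ≈ 0.869000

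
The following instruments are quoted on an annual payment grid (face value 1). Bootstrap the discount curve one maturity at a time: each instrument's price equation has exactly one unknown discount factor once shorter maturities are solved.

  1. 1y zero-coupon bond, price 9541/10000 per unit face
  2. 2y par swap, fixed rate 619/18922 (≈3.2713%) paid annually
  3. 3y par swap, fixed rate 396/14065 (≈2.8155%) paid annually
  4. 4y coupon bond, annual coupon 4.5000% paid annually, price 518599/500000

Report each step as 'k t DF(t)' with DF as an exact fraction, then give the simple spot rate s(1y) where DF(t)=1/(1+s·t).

step 1 [1y] zero: DF = P = 9541/10000 ≈ 0.954100
step 2 [2y] swap r/1=619/18922: DF=(1 − 619/18922·(0.954100))/(1+619/18922) = 9381/10000 ≈ 0.938100
step 3 [3y] swap r/1=396/14065: DF=(1 − 396/14065·(0.954100+0.938100))/(1+396/14065) = 1151/1250 ≈ 0.920800
step 4 [4y] bond c/1=9/200: DF=(518599/500000 − 9/200·(0.954100+0.938100+0.920800))/(1+9/200) = 4357/5000 ≈ 0.871400

1 1 9541/10000
2 2 9381/10000
3 3 1151/1250
4 4 4357/5000
s(1y) = (1/(9541/10000) − 1)/(1) = 459/9541 ≈ 4.8108%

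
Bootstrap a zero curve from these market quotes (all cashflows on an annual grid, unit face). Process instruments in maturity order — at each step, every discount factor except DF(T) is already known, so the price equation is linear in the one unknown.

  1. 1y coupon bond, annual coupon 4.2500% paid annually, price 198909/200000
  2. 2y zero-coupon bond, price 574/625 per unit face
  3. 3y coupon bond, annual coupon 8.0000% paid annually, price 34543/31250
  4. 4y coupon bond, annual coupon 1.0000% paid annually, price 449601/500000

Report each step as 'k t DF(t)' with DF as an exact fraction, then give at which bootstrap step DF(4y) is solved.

1 1 477/500
2 2 574/625
3 3 553/625
4 4 863/1000
DF(4y) is solved at step 4

step 1 [1y] bond c/1=17/400: DF=(198909/200000 − 17/400·(0))/(1+17/400) = 477/500 ≈ 0.954000
step 2 [2y] zero: DF = P = 574/625 ≈ 0.918400
step 3 [3y] bond c/1=2/25: DF=(34543/31250 − 2/25·(0.954000+0.918400))/(1+2/25) = 553/625 ≈ 0.884800
step 4 [4y] bond c/1=1/100: DF=(449601/500000 − 1/100·(0.954000+0.918400+0.884800))/(1+1/100) = 863/1000 ≈ 0.863000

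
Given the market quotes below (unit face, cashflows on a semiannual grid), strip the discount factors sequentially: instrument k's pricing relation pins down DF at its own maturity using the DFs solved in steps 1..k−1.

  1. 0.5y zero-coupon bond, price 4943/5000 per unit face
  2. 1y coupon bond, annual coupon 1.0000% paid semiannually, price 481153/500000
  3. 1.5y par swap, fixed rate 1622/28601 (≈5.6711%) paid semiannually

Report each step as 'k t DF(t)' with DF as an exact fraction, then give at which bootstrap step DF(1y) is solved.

step 1 [0.5y] zero: DF = P = 4943/5000 ≈ 0.988600
step 2 [1y] bond c/2=1/200: DF=(481153/500000 − 1/200·(0.988600))/(1+1/200) = 4763/5000 ≈ 0.952600
step 3 [1.5y] swap r/2=811/28601: DF=(1 − 811/28601·(0.988600+0.952600))/(1+811/28601) = 9189/10000 ≈ 0.918900

1 1/2 4943/5000
2 1 4763/5000
3 3/2 9189/10000
DF(1y) is solved at step 2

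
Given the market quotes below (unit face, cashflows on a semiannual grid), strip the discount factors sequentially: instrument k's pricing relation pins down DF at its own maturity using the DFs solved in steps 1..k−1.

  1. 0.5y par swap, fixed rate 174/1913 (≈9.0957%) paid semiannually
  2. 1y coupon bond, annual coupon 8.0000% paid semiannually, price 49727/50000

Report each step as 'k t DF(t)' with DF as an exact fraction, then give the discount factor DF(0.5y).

1 1/2 1913/2000
2 1 1839/2000
DF(0.5y) = 1913/2000 ≈ 0.956500

step 1 [0.5y] swap r/2=87/1913: DF=(1 − 87/1913·(0))/(1+87/1913) = 1913/2000 ≈ 0.956500
step 2 [1y] bond c/2=1/25: DF=(49727/50000 − 1/25·(0.956500))/(1+1/25) = 1839/2000 ≈ 0.919500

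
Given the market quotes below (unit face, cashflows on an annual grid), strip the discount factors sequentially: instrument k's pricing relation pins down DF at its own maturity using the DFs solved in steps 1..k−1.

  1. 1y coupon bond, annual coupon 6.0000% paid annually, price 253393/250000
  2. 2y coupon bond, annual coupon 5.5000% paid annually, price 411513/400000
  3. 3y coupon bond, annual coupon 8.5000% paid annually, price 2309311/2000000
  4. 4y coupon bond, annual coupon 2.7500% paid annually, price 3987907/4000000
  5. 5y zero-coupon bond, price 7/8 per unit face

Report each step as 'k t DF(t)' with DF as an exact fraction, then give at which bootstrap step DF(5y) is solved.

1 1 4781/5000
2 2 9253/10000
3 3 573/625
4 4 4477/5000
5 5 7/8
DF(5y) is solved at step 5

step 1 [1y] bond c/1=3/50: DF=(253393/250000 − 3/50·(0))/(1+3/50) = 4781/5000 ≈ 0.956200
step 2 [2y] bond c/1=11/200: DF=(411513/400000 − 11/200·(0.956200))/(1+11/200) = 9253/10000 ≈ 0.925300
step 3 [3y] bond c/1=17/200: DF=(2309311/2000000 − 17/200·(0.956200+0.925300))/(1+17/200) = 573/625 ≈ 0.916800
step 4 [4y] bond c/1=11/400: DF=(3987907/4000000 − 11/400·(0.956200+0.925300+0.916800))/(1+11/400) = 4477/5000 ≈ 0.895400
step 5 [5y] zero: DF = P = 7/8 ≈ 0.875000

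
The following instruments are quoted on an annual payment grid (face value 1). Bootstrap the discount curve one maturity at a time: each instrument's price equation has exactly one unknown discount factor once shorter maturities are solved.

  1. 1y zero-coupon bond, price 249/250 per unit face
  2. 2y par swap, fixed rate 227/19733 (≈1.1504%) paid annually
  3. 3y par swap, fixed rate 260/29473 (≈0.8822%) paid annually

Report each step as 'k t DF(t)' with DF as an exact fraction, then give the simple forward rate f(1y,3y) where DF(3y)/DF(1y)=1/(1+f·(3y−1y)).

1 1 249/250
2 2 9773/10000
3 3 487/500
f(1y,3y) = ((249/250)/(487/500) − 1)/(2) = 11/974 ≈ 1.1294%

step 1 [1y] zero: DF = P = 249/250 ≈ 0.996000
step 2 [2y] swap r/1=227/19733: DF=(1 − 227/19733·(0.996000))/(1+227/19733) = 9773/10000 ≈ 0.977300
step 3 [3y] swap r/1=260/29473: DF=(1 − 260/29473·(0.996000+0.977300))/(1+260/29473) = 487/500 ≈ 0.974000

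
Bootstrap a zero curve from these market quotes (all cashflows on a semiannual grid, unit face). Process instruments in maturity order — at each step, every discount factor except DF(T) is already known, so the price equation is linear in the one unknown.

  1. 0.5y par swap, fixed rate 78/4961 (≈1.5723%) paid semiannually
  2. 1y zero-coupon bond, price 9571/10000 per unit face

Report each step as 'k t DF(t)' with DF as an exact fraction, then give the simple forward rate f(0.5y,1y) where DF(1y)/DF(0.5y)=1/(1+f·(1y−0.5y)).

step 1 [0.5y] swap r/2=39/4961: DF=(1 − 39/4961·(0))/(1+39/4961) = 4961/5000 ≈ 0.992200
step 2 [1y] zero: DF = P = 9571/10000 ≈ 0.957100

1 1/2 4961/5000
2 1 9571/10000
f(0.5y,1y) = ((4961/5000)/(9571/10000) − 1)/(1/2) = 702/9571 ≈ 7.3347%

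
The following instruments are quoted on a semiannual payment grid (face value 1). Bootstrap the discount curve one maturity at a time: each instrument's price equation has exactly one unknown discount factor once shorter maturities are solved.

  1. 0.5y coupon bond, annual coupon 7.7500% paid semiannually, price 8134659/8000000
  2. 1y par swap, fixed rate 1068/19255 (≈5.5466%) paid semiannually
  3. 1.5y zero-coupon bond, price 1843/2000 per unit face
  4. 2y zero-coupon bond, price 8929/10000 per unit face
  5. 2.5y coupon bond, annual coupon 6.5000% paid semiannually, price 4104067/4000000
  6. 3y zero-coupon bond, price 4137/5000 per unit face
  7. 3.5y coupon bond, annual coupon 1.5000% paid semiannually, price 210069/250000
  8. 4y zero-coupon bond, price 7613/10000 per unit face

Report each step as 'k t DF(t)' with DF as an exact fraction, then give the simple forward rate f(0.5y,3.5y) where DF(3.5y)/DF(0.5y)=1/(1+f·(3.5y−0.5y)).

1 1/2 9789/10000
2 1 4733/5000
3 3/2 1843/2000
4 2 8929/10000
5 5/2 219/250
6 3 4137/5000
7 7/2 1587/2000
8 4 7613/10000
f(0.5y,3.5y) = ((9789/10000)/(1587/2000) − 1)/(3) = 206/2645 ≈ 7.7883%

step 1 [0.5y] bond c/2=31/800: DF=(8134659/8000000 − 31/800·(0))/(1+31/800) = 9789/10000 ≈ 0.978900
step 2 [1y] swap r/2=534/19255: DF=(1 − 534/19255·(0.978900))/(1+534/19255) = 4733/5000 ≈ 0.946600
step 3 [1.5y] zero: DF = P = 1843/2000 ≈ 0.921500
step 4 [2y] zero: DF = P = 8929/10000 ≈ 0.892900
step 5 [2.5y] bond c/2=13/400: DF=(4104067/4000000 − 13/400·(0.978900+0.946600+0.921500+0.892900))/(1+13/400) = 219/250 ≈ 0.876000
step 6 [3y] zero: DF = P = 4137/5000 ≈ 0.827400
step 7 [3.5y] bond c/2=3/400: DF=(210069/250000 − 3/400·(0.978900+0.946600+0.921500+0.892900+0.876000+0.827400))/(1+3/400) = 1587/2000 ≈ 0.793500
step 8 [4y] zero: DF = P = 7613/10000 ≈ 0.761300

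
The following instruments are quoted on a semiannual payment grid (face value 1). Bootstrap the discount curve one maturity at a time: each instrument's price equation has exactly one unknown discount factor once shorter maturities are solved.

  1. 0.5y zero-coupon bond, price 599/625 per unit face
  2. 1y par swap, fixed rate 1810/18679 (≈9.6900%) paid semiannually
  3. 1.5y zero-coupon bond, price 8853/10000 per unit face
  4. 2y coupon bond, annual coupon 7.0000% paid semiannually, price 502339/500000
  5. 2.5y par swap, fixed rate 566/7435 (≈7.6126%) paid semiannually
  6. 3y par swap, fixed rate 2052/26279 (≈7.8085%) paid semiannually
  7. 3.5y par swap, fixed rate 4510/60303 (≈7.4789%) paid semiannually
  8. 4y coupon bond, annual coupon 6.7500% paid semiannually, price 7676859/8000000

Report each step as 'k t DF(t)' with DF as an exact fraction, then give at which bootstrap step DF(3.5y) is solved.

step 1 [0.5y] zero: DF = P = 599/625 ≈ 0.958400
step 2 [1y] swap r/2=905/18679: DF=(1 − 905/18679·(0.958400))/(1+905/18679) = 1819/2000 ≈ 0.909500
step 3 [1.5y] zero: DF = P = 8853/10000 ≈ 0.885300
step 4 [2y] bond c/2=7/200: DF=(502339/500000 − 7/200·(0.958400+0.909500+0.885300))/(1+7/200) = 1097/1250 ≈ 0.877600
step 5 [2.5y] swap r/2=283/7435: DF=(1 − 283/7435·(0.958400+0.909500+0.885300+0.877600))/(1+283/7435) = 4151/5000 ≈ 0.830200
step 6 [3y] swap r/2=1026/26279: DF=(1 − 1026/26279·(0.958400+0.909500+0.885300+0.877600+0.830200))/(1+1026/26279) = 1987/2500 ≈ 0.794800
step 7 [3.5y] swap r/2=2255/60303: DF=(1 − 2255/60303·(0.958400+0.909500+0.885300+0.877600+0.830200+0.794800))/(1+2255/60303) = 1549/2000 ≈ 0.774500
step 8 [4y] bond c/2=27/800: DF=(7676859/8000000 − 27/800·(0.958400+0.909500+0.885300+0.877600+0.830200+0.794800+0.774500))/(1+27/800) = 3657/5000 ≈ 0.731400

1 1/2 599/625
2 1 1819/2000
3 3/2 8853/10000
4 2 1097/1250
5 5/2 4151/5000
6 3 1987/2500
7 7/2 1549/2000
8 4 3657/5000
DF(3.5y) is solved at step 7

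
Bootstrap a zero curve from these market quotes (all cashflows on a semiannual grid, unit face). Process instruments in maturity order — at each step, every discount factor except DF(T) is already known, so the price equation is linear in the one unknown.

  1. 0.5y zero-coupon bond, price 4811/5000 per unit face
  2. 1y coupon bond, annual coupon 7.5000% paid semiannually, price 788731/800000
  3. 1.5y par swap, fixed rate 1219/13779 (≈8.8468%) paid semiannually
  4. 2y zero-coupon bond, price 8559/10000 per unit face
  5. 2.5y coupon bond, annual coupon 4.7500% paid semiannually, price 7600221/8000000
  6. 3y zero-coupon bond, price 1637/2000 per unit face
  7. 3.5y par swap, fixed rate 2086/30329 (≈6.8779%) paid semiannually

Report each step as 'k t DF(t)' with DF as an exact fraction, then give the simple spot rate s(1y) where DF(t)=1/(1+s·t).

1 1/2 4811/5000
2 1 1831/2000
3 3/2 8781/10000
4 2 8559/10000
5 5/2 4221/5000
6 3 1637/2000
7 7/2 3957/5000
s(1y) = (1/(1831/2000) − 1)/(1) = 169/1831 ≈ 9.2299%

step 1 [0.5y] zero: DF = P = 4811/5000 ≈ 0.962200
step 2 [1y] bond c/2=3/80: DF=(788731/800000 − 3/80·(0.962200))/(1+3/80) = 1831/2000 ≈ 0.915500
step 3 [1.5y] swap r/2=1219/27558: DF=(1 − 1219/27558·(0.962200+0.915500))/(1+1219/27558) = 8781/10000 ≈ 0.878100
step 4 [2y] zero: DF = P = 8559/10000 ≈ 0.855900
step 5 [2.5y] bond c/2=19/800: DF=(7600221/8000000 − 19/800·(0.962200+0.915500+0.878100+0.855900))/(1+19/800) = 4221/5000 ≈ 0.844200
step 6 [3y] zero: DF = P = 1637/2000 ≈ 0.818500
step 7 [3.5y] swap r/2=1043/30329: DF=(1 − 1043/30329·(0.962200+0.915500+0.878100+0.855900+0.844200+0.818500))/(1+1043/30329) = 3957/5000 ≈ 0.791400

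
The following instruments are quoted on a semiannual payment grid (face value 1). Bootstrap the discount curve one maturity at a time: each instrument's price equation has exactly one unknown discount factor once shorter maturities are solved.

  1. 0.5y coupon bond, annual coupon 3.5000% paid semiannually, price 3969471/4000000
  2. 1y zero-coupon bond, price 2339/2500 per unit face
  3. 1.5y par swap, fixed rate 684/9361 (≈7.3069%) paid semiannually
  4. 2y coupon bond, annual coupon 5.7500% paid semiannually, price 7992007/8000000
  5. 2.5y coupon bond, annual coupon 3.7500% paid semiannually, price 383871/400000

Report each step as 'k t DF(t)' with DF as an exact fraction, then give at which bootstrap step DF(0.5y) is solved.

1 1/2 9753/10000
2 1 2339/2500
3 3/2 4487/5000
4 2 4463/5000
5 5/2 8739/10000
DF(0.5y) is solved at step 1

step 1 [0.5y] bond c/2=7/400: DF=(3969471/4000000 − 7/400·(0))/(1+7/400) = 9753/10000 ≈ 0.975300
step 2 [1y] zero: DF = P = 2339/2500 ≈ 0.935600
step 3 [1.5y] swap r/2=342/9361: DF=(1 − 342/9361·(0.975300+0.935600))/(1+342/9361) = 4487/5000 ≈ 0.897400
step 4 [2y] bond c/2=23/800: DF=(7992007/8000000 − 23/800·(0.975300+0.935600+0.897400))/(1+23/800) = 4463/5000 ≈ 0.892600
step 5 [2.5y] bond c/2=3/160: DF=(383871/400000 − 3/160·(0.975300+0.935600+0.897400+0.892600))/(1+3/160) = 8739/10000 ≈ 0.873900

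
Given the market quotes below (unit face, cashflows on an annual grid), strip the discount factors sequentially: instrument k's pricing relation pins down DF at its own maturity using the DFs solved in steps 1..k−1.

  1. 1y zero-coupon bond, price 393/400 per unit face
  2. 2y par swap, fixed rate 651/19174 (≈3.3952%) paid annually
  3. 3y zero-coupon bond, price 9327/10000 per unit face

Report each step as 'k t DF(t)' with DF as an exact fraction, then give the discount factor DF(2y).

1 1 393/400
2 2 9349/10000
3 3 9327/10000
DF(2y) = 9349/10000 ≈ 0.934900

step 1 [1y] zero: DF = P = 393/400 ≈ 0.982500
step 2 [2y] swap r/1=651/19174: DF=(1 − 651/19174·(0.982500))/(1+651/19174) = 9349/10000 ≈ 0.934900
step 3 [3y] zero: DF = P = 9327/10000 ≈ 0.932700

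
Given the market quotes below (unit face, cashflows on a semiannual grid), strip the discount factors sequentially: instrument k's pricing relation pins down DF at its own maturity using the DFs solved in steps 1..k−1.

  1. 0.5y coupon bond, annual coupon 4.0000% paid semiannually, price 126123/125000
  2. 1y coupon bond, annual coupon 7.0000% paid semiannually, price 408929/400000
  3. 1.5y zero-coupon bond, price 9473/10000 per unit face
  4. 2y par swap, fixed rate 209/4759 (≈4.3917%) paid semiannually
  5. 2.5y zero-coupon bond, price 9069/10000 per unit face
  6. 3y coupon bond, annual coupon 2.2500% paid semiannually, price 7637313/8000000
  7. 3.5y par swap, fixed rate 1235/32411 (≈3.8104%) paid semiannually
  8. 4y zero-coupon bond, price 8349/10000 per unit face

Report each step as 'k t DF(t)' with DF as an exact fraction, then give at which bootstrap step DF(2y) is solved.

1 1/2 2473/2500
2 1 9543/10000
3 3/2 9473/10000
4 2 2291/2500
5 5/2 9069/10000
6 3 2229/2500
7 7/2 1753/2000
8 4 8349/10000
DF(2y) is solved at step 4

step 1 [0.5y] bond c/2=1/50: DF=(126123/125000 − 1/50·(0))/(1+1/50) = 2473/2500 ≈ 0.989200
step 2 [1y] bond c/2=7/200: DF=(408929/400000 − 7/200·(0.989200))/(1+7/200) = 9543/10000 ≈ 0.954300
step 3 [1.5y] zero: DF = P = 9473/10000 ≈ 0.947300
step 4 [2y] swap r/2=209/9518: DF=(1 − 209/9518·(0.989200+0.954300+0.947300))/(1+209/9518) = 2291/2500 ≈ 0.916400
step 5 [2.5y] zero: DF = P = 9069/10000 ≈ 0.906900
step 6 [3y] bond c/2=9/800: DF=(7637313/8000000 − 9/800·(0.989200+0.954300+0.947300+0.916400+0.906900))/(1+9/800) = 2229/2500 ≈ 0.891600
step 7 [3.5y] swap r/2=1235/64822: DF=(1 − 1235/64822·(0.989200+0.954300+0.947300+0.916400+0.906900+0.891600))/(1+1235/64822) = 1753/2000 ≈ 0.876500
step 8 [4y] zero: DF = P = 8349/10000 ≈ 0.834900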